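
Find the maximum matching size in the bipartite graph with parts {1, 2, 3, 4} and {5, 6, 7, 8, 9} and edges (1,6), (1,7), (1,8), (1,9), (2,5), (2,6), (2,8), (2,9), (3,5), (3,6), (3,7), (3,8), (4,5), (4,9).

Step 1: List the neighbors of each left vertex:
  1: 6, 7, 8, 9
  2: 5, 6, 8, 9
  3: 5, 6, 7, 8
  4: 5, 9

Step 2: Greedily match left vertices, then look for augmenting paths:
  Match 1 -- 6
  Match 2 -- 5
  Match 3 -- 7
  Match 4 -- 9
  No augmenting path remains.

Step 3: Verify this is maximum:
  Matching size 4 = min(|L|, |R|) = min(4, 5), which is an upper bound, so this matching is maximum.

Maximum matching: {(1,6), (2,5), (3,7), (4,9)}
Size: 4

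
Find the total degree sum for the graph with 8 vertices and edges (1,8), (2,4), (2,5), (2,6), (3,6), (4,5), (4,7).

Step 1: Count edges incident to each vertex:
  deg(1) = 1 (neighbors: 8)
  deg(2) = 3 (neighbors: 4, 5, 6)
  deg(3) = 1 (neighbors: 6)
  deg(4) = 3 (neighbors: 2, 5, 7)
  deg(5) = 2 (neighbors: 2, 4)
  deg(6) = 2 (neighbors: 2, 3)
  deg(7) = 1 (neighbors: 4)
  deg(8) = 1 (neighbors: 1)

Step 2: Sum all degrees:
  1 + 3 + 1 + 3 + 2 + 2 + 1 + 1 = 14

Verification: sum of degrees = 2 * |E| = 2 * 7 = 14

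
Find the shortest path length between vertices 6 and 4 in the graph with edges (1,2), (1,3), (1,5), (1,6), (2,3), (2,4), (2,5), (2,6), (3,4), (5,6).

Step 1: Build adjacency list:
  1: 2, 3, 5, 6
  2: 1, 3, 4, 5, 6
  3: 1, 2, 4
  4: 2, 3
  5: 1, 2, 6
  6: 1, 2, 5

Step 2: BFS from vertex 6 to find shortest path to 4:
  vertex 1 reached at distance 1
  vertex 2 reached at distance 1
  vertex 5 reached at distance 1
  vertex 3 reached at distance 2
  vertex 4 reached at distance 2

Step 3: Shortest path: 6 -> 2 -> 4
Path length: 2 edges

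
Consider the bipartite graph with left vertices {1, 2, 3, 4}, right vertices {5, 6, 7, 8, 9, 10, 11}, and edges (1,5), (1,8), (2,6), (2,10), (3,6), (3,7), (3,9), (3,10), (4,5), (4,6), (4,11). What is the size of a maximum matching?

Step 1: List the neighbors of each left vertex:
  1: 5, 8
  2: 6, 10
  3: 6, 7, 9, 10
  4: 5, 6, 11

Step 2: Greedily match left vertices, then look for augmenting paths:
  Match 1 -- 5
  Match 2 -- 6
  Match 3 -- 7
  Match 4 -- 11
  No augmenting path remains.

Step 3: Verify this is maximum:
  Matching size 4 = min(|L|, |R|) = min(4, 7), which is an upper bound, so this matching is maximum.

Maximum matching: {(1,5), (2,6), (3,7), (4,11)}
Size: 4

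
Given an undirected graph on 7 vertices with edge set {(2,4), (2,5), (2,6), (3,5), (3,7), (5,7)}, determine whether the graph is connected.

Step 1: Build adjacency list from edges:
  1: (none)
  2: 4, 5, 6
  3: 5, 7
  4: 2
  5: 2, 3, 7
  6: 2
  7: 3, 5

Step 2: Run BFS/DFS from vertex 1:
  Visited: {1}
  Reached 1 of 7 vertices

Step 3: Only 1 of 7 vertices reached. Graph is disconnected.
Connected components: {1}, {2, 3, 4, 5, 6, 7}
Answer: No, the graph is not connected (2 components).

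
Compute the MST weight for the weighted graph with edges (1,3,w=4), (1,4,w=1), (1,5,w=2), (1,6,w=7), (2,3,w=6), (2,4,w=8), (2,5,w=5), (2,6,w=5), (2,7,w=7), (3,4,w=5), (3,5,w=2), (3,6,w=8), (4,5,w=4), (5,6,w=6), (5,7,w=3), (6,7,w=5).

Apply Kruskal's algorithm (sort edges by weight, add if no cycle):

Sorted edges by weight:
  (1,4) w=1
  (1,5) w=2
  (3,5) w=2
  (5,7) w=3
  (1,3) w=4
  (4,5) w=4
  (2,5) w=5
  (2,6) w=5
  (3,4) w=5
  (6,7) w=5
  (2,3) w=6
  (5,6) w=6
  (1,6) w=7
  (2,7) w=7
  (2,4) w=8
  (3,6) w=8

Add edge (1,4) w=1 -- no cycle. Running total: 1
Add edge (1,5) w=2 -- no cycle. Running total: 3
Add edge (3,5) w=2 -- no cycle. Running total: 5
Add edge (5,7) w=3 -- no cycle. Running total: 8
Skip edge (1,3) w=4 -- would create cycle
Skip edge (4,5) w=4 -- would create cycle
Add edge (2,5) w=5 -- no cycle. Running total: 13
Add edge (2,6) w=5 -- no cycle. Running total: 18

MST edges: (1,4,w=1), (1,5,w=2), (3,5,w=2), (5,7,w=3), (2,5,w=5), (2,6,w=5)
Total MST weight: 1 + 2 + 2 + 3 + 5 + 5 = 18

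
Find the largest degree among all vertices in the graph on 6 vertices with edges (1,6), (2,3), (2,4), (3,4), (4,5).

Step 1: Count edges incident to each vertex:
  deg(1) = 1 (neighbors: 6)
  deg(2) = 2 (neighbors: 3, 4)
  deg(3) = 2 (neighbors: 2, 4)
  deg(4) = 3 (neighbors: 2, 3, 5)
  deg(5) = 1 (neighbors: 4)
  deg(6) = 1 (neighbors: 1)

Step 2: Find maximum:
  max(1, 2, 2, 3, 1, 1) = 3 (vertex 4)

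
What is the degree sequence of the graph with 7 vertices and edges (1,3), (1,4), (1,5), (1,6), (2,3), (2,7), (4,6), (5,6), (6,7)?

Step 1: Count edges incident to each vertex:
  deg(1) = 4 (neighbors: 3, 4, 5, 6)
  deg(2) = 2 (neighbors: 3, 7)
  deg(3) = 2 (neighbors: 1, 2)
  deg(4) = 2 (neighbors: 1, 6)
  deg(5) = 2 (neighbors: 1, 6)
  deg(6) = 4 (neighbors: 1, 4, 5, 7)
  deg(7) = 2 (neighbors: 2, 6)

Step 2: Sort degrees in non-increasing order:
  Degrees: [4, 2, 2, 2, 2, 4, 2] -> sorted: [4, 4, 2, 2, 2, 2, 2]

Degree sequence: [4, 4, 2, 2, 2, 2, 2]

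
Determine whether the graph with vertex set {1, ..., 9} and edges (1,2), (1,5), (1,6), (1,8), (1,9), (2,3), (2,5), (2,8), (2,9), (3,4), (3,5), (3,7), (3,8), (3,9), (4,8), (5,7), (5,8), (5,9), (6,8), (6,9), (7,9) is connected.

Step 1: Build adjacency list from edges:
  1: 2, 5, 6, 8, 9
  2: 1, 3, 5, 8, 9
  3: 2, 4, 5, 7, 8, 9
  4: 3, 8
  5: 1, 2, 3, 7, 8, 9
  6: 1, 8, 9
  7: 3, 5, 9
  8: 1, 2, 3, 4, 5, 6
  9: 1, 2, 3, 5, 6, 7

Step 2: Run BFS/DFS from vertex 1:
  Visited: {1, 2, 5, 6, 8, 9, 3, 7, 4}
  Reached 9 of 9 vertices

Step 3: All 9 vertices reached from vertex 1, so the graph is connected.
Answer: Yes, the graph is connected.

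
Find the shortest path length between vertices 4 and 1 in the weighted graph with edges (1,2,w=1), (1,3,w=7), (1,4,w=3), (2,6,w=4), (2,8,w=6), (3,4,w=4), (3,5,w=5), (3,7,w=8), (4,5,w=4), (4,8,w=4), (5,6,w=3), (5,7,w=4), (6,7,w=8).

Step 1: Build adjacency list with weights:
  1: 2(w=1), 3(w=7), 4(w=3)
  2: 1(w=1), 6(w=4), 8(w=6)
  3: 1(w=7), 4(w=4), 5(w=5), 7(w=8)
  4: 1(w=3), 3(w=4), 5(w=4), 8(w=4)
  5: 3(w=5), 4(w=4), 6(w=3), 7(w=4)
  6: 2(w=4), 5(w=3), 7(w=8)
  7: 3(w=8), 5(w=4), 6(w=8)
  8: 2(w=6), 4(w=4)

Step 2: Apply Dijkstra's algorithm from vertex 4:
  Visit vertex 4 (distance=0)
    Update dist[1] = 3
    Update dist[3] = 4
    Update dist[5] = 4
    Update dist[8] = 4
  Visit vertex 1 (distance=3)
    Update dist[2] = 4

Step 3: Shortest path: 4 -> 1
Total weight: 3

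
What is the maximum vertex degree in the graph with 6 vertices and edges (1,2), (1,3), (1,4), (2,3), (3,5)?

Step 1: Count edges incident to each vertex:
  deg(1) = 3 (neighbors: 2, 3, 4)
  deg(2) = 2 (neighbors: 1, 3)
  deg(3) = 3 (neighbors: 1, 2, 5)
  deg(4) = 1 (neighbors: 1)
  deg(5) = 1 (neighbors: 3)
  deg(6) = 0 (neighbors: none)

Step 2: Find maximum:
  max(3, 2, 3, 1, 1, 0) = 3 (vertex 1)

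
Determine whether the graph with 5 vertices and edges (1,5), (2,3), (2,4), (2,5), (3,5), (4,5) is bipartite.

Step 1: Attempt 2-coloring using BFS:
  Start at vertex 1, assign color 0
  Color vertex 5 with color 1 (neighbor of 1)
  Color vertex 2 with color 0 (neighbor of 5)
  Color vertex 3 with color 0 (neighbor of 5)
  Color vertex 4 with color 0 (neighbor of 5)

Step 2: Conflict found! Vertices 2 and 3 are adjacent but have the same color.
This means the graph contains an odd cycle.

The graph is NOT bipartite.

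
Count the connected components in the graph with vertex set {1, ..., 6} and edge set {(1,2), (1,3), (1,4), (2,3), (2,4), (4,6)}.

Step 1: Build adjacency list from edges:
  1: 2, 3, 4
  2: 1, 3, 4
  3: 1, 2
  4: 1, 2, 6
  5: (none)
  6: 4

Step 2: Run BFS/DFS from vertex 1:
  Visited: {1, 2, 3, 4, 6}
  Reached 5 of 6 vertices

Step 3: Only 5 of 6 vertices reached. Graph is disconnected.
Connected components: {1, 2, 3, 4, 6}, {5}
Number of connected components: 2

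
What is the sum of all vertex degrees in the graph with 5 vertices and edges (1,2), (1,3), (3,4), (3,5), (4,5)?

Step 1: Count edges incident to each vertex:
  deg(1) = 2 (neighbors: 2, 3)
  deg(2) = 1 (neighbors: 1)
  deg(3) = 3 (neighbors: 1, 4, 5)
  deg(4) = 2 (neighbors: 3, 5)
  deg(5) = 2 (neighbors: 3, 4)

Step 2: Sum all degrees:
  2 + 1 + 3 + 2 + 2 = 10

Verification: sum of degrees = 2 * |E| = 2 * 5 = 10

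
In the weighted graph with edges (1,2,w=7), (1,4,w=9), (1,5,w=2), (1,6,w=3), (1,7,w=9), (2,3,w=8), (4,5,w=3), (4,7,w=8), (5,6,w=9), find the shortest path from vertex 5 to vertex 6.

Step 1: Build adjacency list with weights:
  1: 2(w=7), 4(w=9), 5(w=2), 6(w=3), 7(w=9)
  2: 1(w=7), 3(w=8)
  3: 2(w=8)
  4: 1(w=9), 5(w=3), 7(w=8)
  5: 1(w=2), 4(w=3), 6(w=9)
  6: 1(w=3), 5(w=9)
  7: 1(w=9), 4(w=8)

Step 2: Apply Dijkstra's algorithm from vertex 5:
  Visit vertex 5 (distance=0)
    Update dist[1] = 2
    Update dist[4] = 3
    Update dist[6] = 9
  Visit vertex 1 (distance=2)
    Update dist[2] = 9
    Update dist[6] = 5
    Update dist[7] = 11
  Visit vertex 4 (distance=3)
  Visit vertex 6 (distance=5)

Step 3: Shortest path: 5 -> 1 -> 6
Total weight: 2 + 3 = 5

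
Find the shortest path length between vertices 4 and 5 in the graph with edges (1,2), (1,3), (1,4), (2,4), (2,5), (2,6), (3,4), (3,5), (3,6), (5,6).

Step 1: Build adjacency list:
  1: 2, 3, 4
  2: 1, 4, 5, 6
  3: 1, 4, 5, 6
  4: 1, 2, 3
  5: 2, 3, 6
  6: 2, 3, 5

Step 2: BFS from vertex 4 to find shortest path to 5:
  vertex 1 reached at distance 1
  vertex 2 reached at distance 1
  vertex 3 reached at distance 1
  vertex 5 reached at distance 2

Step 3: Shortest path: 4 -> 2 -> 5
Path length: 2 edges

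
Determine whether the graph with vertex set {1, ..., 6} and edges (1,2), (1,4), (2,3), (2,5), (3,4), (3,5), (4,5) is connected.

Step 1: Build adjacency list from edges:
  1: 2, 4
  2: 1, 3, 5
  3: 2, 4, 5
  4: 1, 3, 5
  5: 2, 3, 4
  6: (none)

Step 2: Run BFS/DFS from vertex 1:
  Visited: {1, 2, 4, 3, 5}
  Reached 5 of 6 vertices

Step 3: Only 5 of 6 vertices reached. Graph is disconnected.
Connected components: {1, 2, 3, 4, 5}, {6}
Answer: No, the graph is not connected (2 components).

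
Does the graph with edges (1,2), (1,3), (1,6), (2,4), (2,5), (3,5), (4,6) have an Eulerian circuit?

Step 1: Find the degree of each vertex:
  deg(1) = 3
  deg(2) = 3
  deg(3) = 2
  deg(4) = 2
  deg(5) = 2
  deg(6) = 2

Step 2: Count vertices with odd degree:
  Odd-degree vertices: 1, 2 (2 total)

Step 3: Apply Euler's theorem:
  - Eulerian circuit exists iff graph is connected and all vertices have even degree
  - Eulerian path exists iff graph is connected and has 0 or 2 odd-degree vertices

Graph is connected with exactly 2 odd-degree vertices (1, 2).
Eulerian path exists (starting and ending at the odd-degree vertices), but no Eulerian circuit.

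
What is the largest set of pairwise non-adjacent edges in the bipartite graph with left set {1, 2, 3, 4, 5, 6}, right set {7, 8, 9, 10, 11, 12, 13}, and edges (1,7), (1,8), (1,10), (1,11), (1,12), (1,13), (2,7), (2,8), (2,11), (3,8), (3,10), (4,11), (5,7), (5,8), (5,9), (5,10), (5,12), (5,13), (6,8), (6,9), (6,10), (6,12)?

Step 1: List the neighbors of each left vertex:
  1: 7, 8, 10, 11, 12, 13
  2: 7, 8, 11
  3: 8, 10
  4: 11
  5: 7, 8, 9, 10, 12, 13
  6: 8, 9, 10, 12

Step 2: Greedily match left vertices, then look for augmenting paths:
  Match 1 -- 7
  Match 2 -- 8
  Match 3 -- 10
  Match 4 -- 11
  Match 5 -- 9
  Match 6 -- 12
  No augmenting path remains.

Step 3: Verify this is maximum:
  Matching size 6 = min(|L|, |R|) = min(6, 7), which is an upper bound, so this matching is maximum.

Maximum matching: {(1,7), (2,8), (3,10), (4,11), (5,9), (6,12)}
Size: 6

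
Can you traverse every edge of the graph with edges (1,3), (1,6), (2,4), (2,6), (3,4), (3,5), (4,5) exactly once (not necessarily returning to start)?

Step 1: Find the degree of each vertex:
  deg(1) = 2
  deg(2) = 2
  deg(3) = 3
  deg(4) = 3
  deg(5) = 2
  deg(6) = 2

Step 2: Count vertices with odd degree:
  Odd-degree vertices: 3, 4 (2 total)

Step 3: Apply Euler's theorem:
  - Eulerian circuit exists iff graph is connected and all vertices have even degree
  - Eulerian path exists iff graph is connected and has 0 or 2 odd-degree vertices

Graph is connected with exactly 2 odd-degree vertices (3, 4).
Eulerian path exists (starting and ending at the odd-degree vertices), but no Eulerian circuit.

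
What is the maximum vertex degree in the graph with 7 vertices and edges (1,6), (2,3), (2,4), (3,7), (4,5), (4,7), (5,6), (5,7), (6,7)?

Step 1: Count edges incident to each vertex:
  deg(1) = 1 (neighbors: 6)
  deg(2) = 2 (neighbors: 3, 4)
  deg(3) = 2 (neighbors: 2, 7)
  deg(4) = 3 (neighbors: 2, 5, 7)
  deg(5) = 3 (neighbors: 4, 6, 7)
  deg(6) = 3 (neighbors: 1, 5, 7)
  deg(7) = 4 (neighbors: 3, 4, 5, 6)

Step 2: Find maximum:
  max(1, 2, 2, 3, 3, 3, 4) = 4 (vertex 7)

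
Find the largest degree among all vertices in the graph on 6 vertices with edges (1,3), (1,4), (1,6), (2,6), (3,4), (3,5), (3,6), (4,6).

Step 1: Count edges incident to each vertex:
  deg(1) = 3 (neighbors: 3, 4, 6)
  deg(2) = 1 (neighbors: 6)
  deg(3) = 4 (neighbors: 1, 4, 5, 6)
  deg(4) = 3 (neighbors: 1, 3, 6)
  deg(5) = 1 (neighbors: 3)
  deg(6) = 4 (neighbors: 1, 2, 3, 4)

Step 2: Find maximum:
  max(3, 1, 4, 3, 1, 4) = 4 (vertex 3)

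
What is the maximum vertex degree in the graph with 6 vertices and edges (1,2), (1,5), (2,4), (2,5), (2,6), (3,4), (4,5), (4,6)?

Step 1: Count edges incident to each vertex:
  deg(1) = 2 (neighbors: 2, 5)
  deg(2) = 4 (neighbors: 1, 4, 5, 6)
  deg(3) = 1 (neighbors: 4)
  deg(4) = 4 (neighbors: 2, 3, 5, 6)
  deg(5) = 3 (neighbors: 1, 2, 4)
  deg(6) = 2 (neighbors: 2, 4)

Step 2: Find maximum:
  max(2, 4, 1, 4, 3, 2) = 4 (vertex 2)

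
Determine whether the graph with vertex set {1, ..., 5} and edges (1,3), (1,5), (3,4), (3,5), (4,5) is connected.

Step 1: Build adjacency list from edges:
  1: 3, 5
  2: (none)
  3: 1, 4, 5
  4: 3, 5
  5: 1, 3, 4

Step 2: Run BFS/DFS from vertex 1:
  Visited: {1, 3, 5, 4}
  Reached 4 of 5 vertices

Step 3: Only 4 of 5 vertices reached. Graph is disconnected.
Connected components: {1, 3, 4, 5}, {2}
Answer: No, the graph is not connected (2 components).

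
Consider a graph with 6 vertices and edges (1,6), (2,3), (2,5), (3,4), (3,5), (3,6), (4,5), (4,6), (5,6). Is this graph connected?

Step 1: Build adjacency list from edges:
  1: 6
  2: 3, 5
  3: 2, 4, 5, 6
  4: 3, 5, 6
  5: 2, 3, 4, 6
  6: 1, 3, 4, 5

Step 2: Run BFS/DFS from vertex 1:
  Visited: {1, 6, 3, 4, 5, 2}
  Reached 6 of 6 vertices

Step 3: All 6 vertices reached from vertex 1, so the graph is connected.
Answer: Yes, the graph is connected.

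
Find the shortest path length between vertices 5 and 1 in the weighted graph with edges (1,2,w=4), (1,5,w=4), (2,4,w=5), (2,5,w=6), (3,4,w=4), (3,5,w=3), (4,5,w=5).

Step 1: Build adjacency list with weights:
  1: 2(w=4), 5(w=4)
  2: 1(w=4), 4(w=5), 5(w=6)
  3: 4(w=4), 5(w=3)
  4: 2(w=5), 3(w=4), 5(w=5)
  5: 1(w=4), 2(w=6), 3(w=3), 4(w=5)

Step 2: Apply Dijkstra's algorithm from vertex 5:
  Visit vertex 5 (distance=0)
    Update dist[1] = 4
    Update dist[2] = 6
    Update dist[3] = 3
    Update dist[4] = 5
  Visit vertex 3 (distance=3)
  Visit vertex 1 (distance=4)

Step 3: Shortest path: 5 -> 1
Total weight: 4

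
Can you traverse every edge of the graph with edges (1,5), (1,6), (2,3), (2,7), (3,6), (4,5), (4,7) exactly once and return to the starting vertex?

Step 1: Find the degree of each vertex:
  deg(1) = 2
  deg(2) = 2
  deg(3) = 2
  deg(4) = 2
  deg(5) = 2
  deg(6) = 2
  deg(7) = 2

Step 2: Count vertices with odd degree:
  All vertices have even degree (0 odd-degree vertices)

Step 3: Apply Euler's theorem:
  - Eulerian circuit exists iff graph is connected and all vertices have even degree
  - Eulerian path exists iff graph is connected and has 0 or 2 odd-degree vertices

Graph is connected with 0 odd-degree vertices.
Both Eulerian circuit and Eulerian path exist.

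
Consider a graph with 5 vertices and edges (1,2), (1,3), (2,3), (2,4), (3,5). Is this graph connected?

Step 1: Build adjacency list from edges:
  1: 2, 3
  2: 1, 3, 4
  3: 1, 2, 5
  4: 2
  5: 3

Step 2: Run BFS/DFS from vertex 1:
  Visited: {1, 2, 3, 4, 5}
  Reached 5 of 5 vertices

Step 3: All 5 vertices reached from vertex 1, so the graph is connected.
Answer: Yes, the graph is connected.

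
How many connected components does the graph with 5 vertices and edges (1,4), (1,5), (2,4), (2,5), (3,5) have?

Step 1: Build adjacency list from edges:
  1: 4, 5
  2: 4, 5
  3: 5
  4: 1, 2
  5: 1, 2, 3

Step 2: Run BFS/DFS from vertex 1:
  Visited: {1, 4, 5, 2, 3}
  Reached 5 of 5 vertices

Step 3: All 5 vertices reached from vertex 1, so the graph is connected.
Number of connected components: 1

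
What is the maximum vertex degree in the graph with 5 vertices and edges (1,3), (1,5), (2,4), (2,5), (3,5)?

Step 1: Count edges incident to each vertex:
  deg(1) = 2 (neighbors: 3, 5)
  deg(2) = 2 (neighbors: 4, 5)
  deg(3) = 2 (neighbors: 1, 5)
  deg(4) = 1 (neighbors: 2)
  deg(5) = 3 (neighbors: 1, 2, 3)

Step 2: Find maximum:
  max(2, 2, 2, 1, 3) = 3 (vertex 5)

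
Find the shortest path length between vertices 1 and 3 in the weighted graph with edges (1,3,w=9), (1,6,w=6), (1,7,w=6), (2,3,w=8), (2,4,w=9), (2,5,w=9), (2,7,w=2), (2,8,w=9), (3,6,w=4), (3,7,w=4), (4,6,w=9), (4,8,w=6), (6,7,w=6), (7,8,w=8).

Step 1: Build adjacency list with weights:
  1: 3(w=9), 6(w=6), 7(w=6)
  2: 3(w=8), 4(w=9), 5(w=9), 7(w=2), 8(w=9)
  3: 1(w=9), 2(w=8), 6(w=4), 7(w=4)
  4: 2(w=9), 6(w=9), 8(w=6)
  5: 2(w=9)
  6: 1(w=6), 3(w=4), 4(w=9), 7(w=6)
  7: 1(w=6), 2(w=2), 3(w=4), 6(w=6), 8(w=8)
  8: 2(w=9), 4(w=6), 7(w=8)

Step 2: Apply Dijkstra's algorithm from vertex 1:
  Visit vertex 1 (distance=0)
    Update dist[3] = 9
    Update dist[6] = 6
    Update dist[7] = 6
  Visit vertex 6 (distance=6)
    Update dist[4] = 15
  Visit vertex 7 (distance=6)
    Update dist[2] = 8
    Update dist[8] = 14
  Visit vertex 2 (distance=8)
    Update dist[5] = 17
  Visit vertex 3 (distance=9)

Step 3: Shortest path: 1 -> 3
Total weight: 9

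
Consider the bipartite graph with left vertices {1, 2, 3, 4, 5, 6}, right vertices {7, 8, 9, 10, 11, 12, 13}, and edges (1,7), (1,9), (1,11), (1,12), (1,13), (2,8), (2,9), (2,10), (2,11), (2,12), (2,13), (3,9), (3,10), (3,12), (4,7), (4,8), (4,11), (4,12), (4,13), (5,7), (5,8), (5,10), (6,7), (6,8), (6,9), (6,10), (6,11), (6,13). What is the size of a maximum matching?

Step 1: List the neighbors of each left vertex:
  1: 7, 9, 11, 12, 13
  2: 8, 9, 10, 11, 12, 13
  3: 9, 10, 12
  4: 7, 8, 11, 12, 13
  5: 7, 8, 10
  6: 7, 8, 9, 10, 11, 13

Step 2: Greedily match left vertices, then look for augmenting paths:
  Match 1 -- 7
  Match 2 -- 8
  Match 3 -- 9
  Match 4 -- 11
  Match 5 -- 10
  Match 6 -- 13
  No augmenting path remains.

Step 3: Verify this is maximum:
  Matching size 6 = min(|L|, |R|) = min(6, 7), which is an upper bound, so this matching is maximum.

Maximum matching: {(1,7), (2,8), (3,9), (4,11), (5,10), (6,13)}
Size: 6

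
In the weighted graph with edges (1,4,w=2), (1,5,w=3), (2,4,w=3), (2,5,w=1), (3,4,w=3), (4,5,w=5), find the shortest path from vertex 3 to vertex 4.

Step 1: Build adjacency list with weights:
  1: 4(w=2), 5(w=3)
  2: 4(w=3), 5(w=1)
  3: 4(w=3)
  4: 1(w=2), 2(w=3), 3(w=3), 5(w=5)
  5: 1(w=3), 2(w=1), 4(w=5)

Step 2: Apply Dijkstra's algorithm from vertex 3:
  Visit vertex 3 (distance=0)
    Update dist[4] = 3
  Visit vertex 4 (distance=3)
    Update dist[1] = 5
    Update dist[2] = 6
    Update dist[5] = 8

Step 3: Shortest path: 3 -> 4
Total weight: 3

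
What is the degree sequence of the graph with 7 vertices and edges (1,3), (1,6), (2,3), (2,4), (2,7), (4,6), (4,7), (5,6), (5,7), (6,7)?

Step 1: Count edges incident to each vertex:
  deg(1) = 2 (neighbors: 3, 6)
  deg(2) = 3 (neighbors: 3, 4, 7)
  deg(3) = 2 (neighbors: 1, 2)
  deg(4) = 3 (neighbors: 2, 6, 7)
  deg(5) = 2 (neighbors: 6, 7)
  deg(6) = 4 (neighbors: 1, 4, 5, 7)
  deg(7) = 4 (neighbors: 2, 4, 5, 6)

Step 2: Sort degrees in non-increasing order:
  Degrees: [2, 3, 2, 3, 2, 4, 4] -> sorted: [4, 4, 3, 3, 2, 2, 2]

Degree sequence: [4, 4, 3, 3, 2, 2, 2]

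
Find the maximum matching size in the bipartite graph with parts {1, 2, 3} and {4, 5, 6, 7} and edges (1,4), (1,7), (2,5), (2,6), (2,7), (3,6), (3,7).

Step 1: List the neighbors of each left vertex:
  1: 4, 7
  2: 5, 6, 7
  3: 6, 7

Step 2: Greedily match left vertices, then look for augmenting paths:
  Match 1 -- 4
  Match 2 -- 5
  Match 3 -- 6
  No augmenting path remains.

Step 3: Verify this is maximum:
  Matching size 3 = min(|L|, |R|) = min(3, 4), which is an upper bound, so this matching is maximum.

Maximum matching: {(1,4), (2,5), (3,6)}
Size: 3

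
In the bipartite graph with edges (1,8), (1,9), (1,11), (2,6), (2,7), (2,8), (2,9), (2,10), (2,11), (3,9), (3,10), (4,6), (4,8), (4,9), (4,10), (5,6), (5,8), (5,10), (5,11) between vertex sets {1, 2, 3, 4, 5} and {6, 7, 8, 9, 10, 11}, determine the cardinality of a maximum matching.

Step 1: List the neighbors of each left vertex:
  1: 8, 9, 11
  2: 6, 7, 8, 9, 10, 11
  3: 9, 10
  4: 6, 8, 9, 10
  5: 6, 8, 10, 11

Step 2: Greedily match left vertices, then look for augmenting paths:
  Match 1 -- 8
  Match 2 -- 6
  Match 3 -- 9
  Match 4 -- 10
  Match 5 -- 11
  No augmenting path remains.

Step 3: Verify this is maximum:
  Matching size 5 = min(|L|, |R|) = min(5, 6), which is an upper bound, so this matching is maximum.

Maximum matching: {(1,8), (2,6), (3,9), (4,10), (5,11)}
Size: 5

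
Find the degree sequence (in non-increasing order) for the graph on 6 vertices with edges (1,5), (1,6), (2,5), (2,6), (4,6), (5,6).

Step 1: Count edges incident to each vertex:
  deg(1) = 2 (neighbors: 5, 6)
  deg(2) = 2 (neighbors: 5, 6)
  deg(3) = 0 (neighbors: none)
  deg(4) = 1 (neighbors: 6)
  deg(5) = 3 (neighbors: 1, 2, 6)
  deg(6) = 4 (neighbors: 1, 2, 4, 5)

Step 2: Sort degrees in non-increasing order:
  Degrees: [2, 2, 0, 1, 3, 4] -> sorted: [4, 3, 2, 2, 1, 0]

Degree sequence: [4, 3, 2, 2, 1, 0]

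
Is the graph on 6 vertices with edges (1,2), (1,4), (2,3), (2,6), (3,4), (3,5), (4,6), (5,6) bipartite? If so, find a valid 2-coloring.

Step 1: Attempt 2-coloring using BFS:
  Start at vertex 1, assign color 0
  Color vertex 2 with color 1 (neighbor of 1)
  Color vertex 4 with color 1 (neighbor of 1)
  Color vertex 3 with color 0 (neighbor of 2)
  Color vertex 6 with color 0 (neighbor of 2)
  Color vertex 5 with color 1 (neighbor of 3)

Step 2: 2-coloring succeeded. No conflicts found.
  Set A (color 0): {1, 3, 6}
  Set B (color 1): {2, 4, 5}

The graph is bipartite with partition {1, 3, 6}, {2, 4, 5}.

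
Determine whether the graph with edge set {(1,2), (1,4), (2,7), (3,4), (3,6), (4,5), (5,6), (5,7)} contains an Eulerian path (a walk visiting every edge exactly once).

Step 1: Find the degree of each vertex:
  deg(1) = 2
  deg(2) = 2
  deg(3) = 2
  deg(4) = 3
  deg(5) = 3
  deg(6) = 2
  deg(7) = 2

Step 2: Count vertices with odd degree:
  Odd-degree vertices: 4, 5 (2 total)

Step 3: Apply Euler's theorem:
  - Eulerian circuit exists iff graph is connected and all vertices have even degree
  - Eulerian path exists iff graph is connected and has 0 or 2 odd-degree vertices

Graph is connected with exactly 2 odd-degree vertices (4, 5).
Eulerian path exists (starting and ending at the odd-degree vertices), but no Eulerian circuit.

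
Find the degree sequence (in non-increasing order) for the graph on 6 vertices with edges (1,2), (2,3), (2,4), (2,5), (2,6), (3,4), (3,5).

Step 1: Count edges incident to each vertex:
  deg(1) = 1 (neighbors: 2)
  deg(2) = 5 (neighbors: 1, 3, 4, 5, 6)
  deg(3) = 3 (neighbors: 2, 4, 5)
  deg(4) = 2 (neighbors: 2, 3)
  deg(5) = 2 (neighbors: 2, 3)
  deg(6) = 1 (neighbors: 2)

Step 2: Sort degrees in non-increasing order:
  Degrees: [1, 5, 3, 2, 2, 1] -> sorted: [5, 3, 2, 2, 1, 1]

Degree sequence: [5, 3, 2, 2, 1, 1]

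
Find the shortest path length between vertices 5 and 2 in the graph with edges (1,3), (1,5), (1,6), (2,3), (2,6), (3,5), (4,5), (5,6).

Step 1: Build adjacency list:
  1: 3, 5, 6
  2: 3, 6
  3: 1, 2, 5
  4: 5
  5: 1, 3, 4, 6
  6: 1, 2, 5

Step 2: BFS from vertex 5 to find shortest path to 2:
  vertex 1 reached at distance 1
  vertex 3 reached at distance 1
  vertex 4 reached at distance 1
  vertex 6 reached at distance 1
  vertex 2 reached at distance 2

Step 3: Shortest path: 5 -> 3 -> 2
Path length: 2 edges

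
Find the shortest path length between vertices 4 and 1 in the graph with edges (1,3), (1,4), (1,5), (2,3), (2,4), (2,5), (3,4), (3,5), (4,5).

Step 1: Build adjacency list:
  1: 3, 4, 5
  2: 3, 4, 5
  3: 1, 2, 4, 5
  4: 1, 2, 3, 5
  5: 1, 2, 3, 4

Step 2: BFS from vertex 4 to find shortest path to 1:
  vertex 1 reached at distance 1

Step 3: Shortest path: 4 -> 1
Path length: 1 edge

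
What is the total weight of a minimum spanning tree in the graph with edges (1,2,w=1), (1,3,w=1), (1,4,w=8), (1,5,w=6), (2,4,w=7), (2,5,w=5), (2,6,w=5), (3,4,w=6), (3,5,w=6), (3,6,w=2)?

Apply Kruskal's algorithm (sort edges by weight, add if no cycle):

Sorted edges by weight:
  (1,2) w=1
  (1,3) w=1
  (3,6) w=2
  (2,5) w=5
  (2,6) w=5
  (1,5) w=6
  (3,5) w=6
  (3,4) w=6
  (2,4) w=7
  (1,4) w=8

Add edge (1,2) w=1 -- no cycle. Running total: 1
Add edge (1,3) w=1 -- no cycle. Running total: 2
Add edge (3,6) w=2 -- no cycle. Running total: 4
Add edge (2,5) w=5 -- no cycle. Running total: 9
Skip edge (2,6) w=5 -- would create cycle
Skip edge (1,5) w=6 -- would create cycle
Skip edge (3,5) w=6 -- would create cycle
Add edge (3,4) w=6 -- no cycle. Running total: 15

MST edges: (1,2,w=1), (1,3,w=1), (3,6,w=2), (2,5,w=5), (3,4,w=6)
Total MST weight: 1 + 1 + 2 + 5 + 6 = 15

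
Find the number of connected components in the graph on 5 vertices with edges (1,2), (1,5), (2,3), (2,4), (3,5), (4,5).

Step 1: Build adjacency list from edges:
  1: 2, 5
  2: 1, 3, 4
  3: 2, 5
  4: 2, 5
  5: 1, 3, 4

Step 2: Run BFS/DFS from vertex 1:
  Visited: {1, 2, 5, 3, 4}
  Reached 5 of 5 vertices

Step 3: All 5 vertices reached from vertex 1, so the graph is connected.
Number of connected components: 1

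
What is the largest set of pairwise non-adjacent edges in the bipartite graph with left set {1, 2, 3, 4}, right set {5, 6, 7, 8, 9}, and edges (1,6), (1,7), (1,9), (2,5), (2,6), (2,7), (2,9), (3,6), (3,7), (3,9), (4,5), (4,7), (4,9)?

Step 1: List the neighbors of each left vertex:
  1: 6, 7, 9
  2: 5, 6, 7, 9
  3: 6, 7, 9
  4: 5, 7, 9

Step 2: Greedily match left vertices, then look for augmenting paths:
  Match 1 -- 6
  Match 2 -- 5
  Match 3 -- 7
  Match 4 -- 9
  No augmenting path remains.

Step 3: Verify this is maximum:
  Matching size 4 = min(|L|, |R|) = min(4, 5), which is an upper bound, so this matching is maximum.

Maximum matching: {(1,6), (2,5), (3,7), (4,9)}
Size: 4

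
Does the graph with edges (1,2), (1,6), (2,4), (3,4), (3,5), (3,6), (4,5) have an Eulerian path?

Step 1: Find the degree of each vertex:
  deg(1) = 2
  deg(2) = 2
  deg(3) = 3
  deg(4) = 3
  deg(5) = 2
  deg(6) = 2

Step 2: Count vertices with odd degree:
  Odd-degree vertices: 3, 4 (2 total)

Step 3: Apply Euler's theorem:
  - Eulerian circuit exists iff graph is connected and all vertices have even degree
  - Eulerian path exists iff graph is connected and has 0 or 2 odd-degree vertices

Graph is connected with exactly 2 odd-degree vertices (3, 4).
Eulerian path exists (starting and ending at the odd-degree vertices), but no Eulerian circuit.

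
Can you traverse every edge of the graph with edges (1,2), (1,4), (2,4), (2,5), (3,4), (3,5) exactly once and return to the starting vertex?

Step 1: Find the degree of each vertex:
  deg(1) = 2
  deg(2) = 3
  deg(3) = 2
  deg(4) = 3
  deg(5) = 2

Step 2: Count vertices with odd degree:
  Odd-degree vertices: 2, 4 (2 total)

Step 3: Apply Euler's theorem:
  - Eulerian circuit exists iff graph is connected and all vertices have even degree
  - Eulerian path exists iff graph is connected and has 0 or 2 odd-degree vertices

Graph is connected with exactly 2 odd-degree vertices (2, 4).
Eulerian path exists (starting and ending at the odd-degree vertices), but no Eulerian circuit.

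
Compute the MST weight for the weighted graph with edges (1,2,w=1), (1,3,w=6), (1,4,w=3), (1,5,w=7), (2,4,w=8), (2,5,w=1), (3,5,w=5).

Apply Kruskal's algorithm (sort edges by weight, add if no cycle):

Sorted edges by weight:
  (1,2) w=1
  (2,5) w=1
  (1,4) w=3
  (3,5) w=5
  (1,3) w=6
  (1,5) w=7
  (2,4) w=8

Add edge (1,2) w=1 -- no cycle. Running total: 1
Add edge (2,5) w=1 -- no cycle. Running total: 2
Add edge (1,4) w=3 -- no cycle. Running total: 5
Add edge (3,5) w=5 -- no cycle. Running total: 10

MST edges: (1,2,w=1), (2,5,w=1), (1,4,w=3), (3,5,w=5)
Total MST weight: 1 + 1 + 3 + 5 = 10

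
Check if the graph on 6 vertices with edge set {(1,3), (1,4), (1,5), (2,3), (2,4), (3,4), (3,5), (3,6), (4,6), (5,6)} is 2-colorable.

Step 1: Attempt 2-coloring using BFS:
  Start at vertex 1, assign color 0
  Color vertex 3 with color 1 (neighbor of 1)
  Color vertex 4 with color 1 (neighbor of 1)
  Color vertex 5 with color 1 (neighbor of 1)
  Color vertex 2 with color 0 (neighbor of 3)

Step 2: Conflict found! Vertices 3 and 4 are adjacent but have the same color.
This means the graph contains an odd cycle.

The graph is NOT bipartite.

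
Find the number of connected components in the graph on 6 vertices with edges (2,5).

Step 1: Build adjacency list from edges:
  1: (none)
  2: 5
  3: (none)
  4: (none)
  5: 2
  6: (none)

Step 2: Run BFS/DFS from vertex 1:
  Visited: {1}
  Reached 1 of 6 vertices

Step 3: Only 1 of 6 vertices reached. Graph is disconnected.
Connected components: {1}, {2, 5}, {3}, {4}, {6}
Number of connected components: 5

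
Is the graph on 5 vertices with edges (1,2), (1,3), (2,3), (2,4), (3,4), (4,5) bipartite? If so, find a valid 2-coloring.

Step 1: Attempt 2-coloring using BFS:
  Start at vertex 1, assign color 0
  Color vertex 2 with color 1 (neighbor of 1)
  Color vertex 3 with color 1 (neighbor of 1)

Step 2: Conflict found! Vertices 2 and 3 are adjacent but have the same color.
This means the graph contains an odd cycle.

The graph is NOT bipartite.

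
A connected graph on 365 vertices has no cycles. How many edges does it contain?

A tree on n vertices always has exactly n - 1 edges.
For n = 365: edges = 365 - 1 = 364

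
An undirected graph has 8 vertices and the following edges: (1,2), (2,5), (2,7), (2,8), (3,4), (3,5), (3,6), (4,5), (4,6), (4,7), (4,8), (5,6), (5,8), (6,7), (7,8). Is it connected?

Step 1: Build adjacency list from edges:
  1: 2
  2: 1, 5, 7, 8
  3: 4, 5, 6
  4: 3, 5, 6, 7, 8
  5: 2, 3, 4, 6, 8
  6: 3, 4, 5, 7
  7: 2, 4, 6, 8
  8: 2, 4, 5, 7

Step 2: Run BFS/DFS from vertex 1:
  Visited: {1, 2, 5, 7, 8, 3, 4, 6}
  Reached 8 of 8 vertices

Step 3: All 8 vertices reached from vertex 1, so the graph is connected.
Answer: Yes, the graph is connected.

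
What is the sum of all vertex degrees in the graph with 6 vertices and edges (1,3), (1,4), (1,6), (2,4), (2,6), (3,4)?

Step 1: Count edges incident to each vertex:
  deg(1) = 3 (neighbors: 3, 4, 6)
  deg(2) = 2 (neighbors: 4, 6)
  deg(3) = 2 (neighbors: 1, 4)
  deg(4) = 3 (neighbors: 1, 2, 3)
  deg(5) = 0 (neighbors: none)
  deg(6) = 2 (neighbors: 1, 2)

Step 2: Sum all degrees:
  3 + 2 + 2 + 3 + 0 + 2 = 12

Verification: sum of degrees = 2 * |E| = 2 * 6 = 12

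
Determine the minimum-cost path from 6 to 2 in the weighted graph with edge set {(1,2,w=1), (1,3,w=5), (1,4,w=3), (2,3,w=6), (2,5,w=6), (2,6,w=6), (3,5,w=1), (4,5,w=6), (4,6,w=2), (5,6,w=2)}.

Step 1: Build adjacency list with weights:
  1: 2(w=1), 3(w=5), 4(w=3)
  2: 1(w=1), 3(w=6), 5(w=6), 6(w=6)
  3: 1(w=5), 2(w=6), 5(w=1)
  4: 1(w=3), 5(w=6), 6(w=2)
  5: 2(w=6), 3(w=1), 4(w=6), 6(w=2)
  6: 2(w=6), 4(w=2), 5(w=2)

Step 2: Apply Dijkstra's algorithm from vertex 6:
  Visit vertex 6 (distance=0)
    Update dist[2] = 6
    Update dist[4] = 2
    Update dist[5] = 2
  Visit vertex 4 (distance=2)
    Update dist[1] = 5
  Visit vertex 5 (distance=2)
    Update dist[3] = 3
  Visit vertex 3 (distance=3)
  Visit vertex 1 (distance=5)
  Visit vertex 2 (distance=6)

Step 3: Shortest path: 6 -> 2
Total weight: 6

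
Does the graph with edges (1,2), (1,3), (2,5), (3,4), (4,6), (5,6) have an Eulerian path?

Step 1: Find the degree of each vertex:
  deg(1) = 2
  deg(2) = 2
  deg(3) = 2
  deg(4) = 2
  deg(5) = 2
  deg(6) = 2

Step 2: Count vertices with odd degree:
  All vertices have even degree (0 odd-degree vertices)

Step 3: Apply Euler's theorem:
  - Eulerian circuit exists iff graph is connected and all vertices have even degree
  - Eulerian path exists iff graph is connected and has 0 or 2 odd-degree vertices

Graph is connected with 0 odd-degree vertices.
Both Eulerian circuit and Eulerian path exist.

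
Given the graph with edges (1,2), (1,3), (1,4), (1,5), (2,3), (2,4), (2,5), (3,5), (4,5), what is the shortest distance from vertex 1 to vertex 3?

Step 1: Build adjacency list:
  1: 2, 3, 4, 5
  2: 1, 3, 4, 5
  3: 1, 2, 5
  4: 1, 2, 5
  5: 1, 2, 3, 4

Step 2: BFS from vertex 1 to find shortest path to 3:
  vertex 2 reached at distance 1
  vertex 3 reached at distance 1

Step 3: Shortest path: 1 -> 3
Path length: 1 edge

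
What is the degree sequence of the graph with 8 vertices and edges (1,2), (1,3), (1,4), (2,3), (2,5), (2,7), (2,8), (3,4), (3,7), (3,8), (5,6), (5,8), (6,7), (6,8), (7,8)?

Step 1: Count edges incident to each vertex:
  deg(1) = 3 (neighbors: 2, 3, 4)
  deg(2) = 5 (neighbors: 1, 3, 5, 7, 8)
  deg(3) = 5 (neighbors: 1, 2, 4, 7, 8)
  deg(4) = 2 (neighbors: 1, 3)
  deg(5) = 3 (neighbors: 2, 6, 8)
  deg(6) = 3 (neighbors: 5, 7, 8)
  deg(7) = 4 (neighbors: 2, 3, 6, 8)
  deg(8) = 5 (neighbors: 2, 3, 5, 6, 7)

Step 2: Sort degrees in non-increasing order:
  Degrees: [3, 5, 5, 2, 3, 3, 4, 5] -> sorted: [5, 5, 5, 4, 3, 3, 3, 2]

Degree sequence: [5, 5, 5, 4, 3, 3, 3, 2]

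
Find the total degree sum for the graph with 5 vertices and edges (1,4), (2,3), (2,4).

Step 1: Count edges incident to each vertex:
  deg(1) = 1 (neighbors: 4)
  deg(2) = 2 (neighbors: 3, 4)
  deg(3) = 1 (neighbors: 2)
  deg(4) = 2 (neighbors: 1, 2)
  deg(5) = 0 (neighbors: none)

Step 2: Sum all degrees:
  1 + 2 + 1 + 2 + 0 = 6

Verification: sum of degrees = 2 * |E| = 2 * 3 = 6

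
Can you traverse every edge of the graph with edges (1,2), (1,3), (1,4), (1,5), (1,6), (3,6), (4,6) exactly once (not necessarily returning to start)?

Step 1: Find the degree of each vertex:
  deg(1) = 5
  deg(2) = 1
  deg(3) = 2
  deg(4) = 2
  deg(5) = 1
  deg(6) = 3

Step 2: Count vertices with odd degree:
  Odd-degree vertices: 1, 2, 5, 6 (4 total)

Step 3: Apply Euler's theorem:
  - Eulerian circuit exists iff graph is connected and all vertices have even degree
  - Eulerian path exists iff graph is connected and has 0 or 2 odd-degree vertices

Graph has 4 odd-degree vertices (need 0 or 2).
Neither Eulerian path nor Eulerian circuit exists.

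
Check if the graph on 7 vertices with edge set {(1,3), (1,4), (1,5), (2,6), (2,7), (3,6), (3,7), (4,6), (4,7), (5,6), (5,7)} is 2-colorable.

Step 1: Attempt 2-coloring using BFS:
  Start at vertex 1, assign color 0
  Color vertex 3 with color 1 (neighbor of 1)
  Color vertex 4 with color 1 (neighbor of 1)
  Color vertex 5 with color 1 (neighbor of 1)
  Color vertex 6 with color 0 (neighbor of 3)
  Color vertex 7 with color 0 (neighbor of 3)
  Color vertex 2 with color 1 (neighbor of 6)

Step 2: 2-coloring succeeded. No conflicts found.
  Set A (color 0): {1, 6, 7}
  Set B (color 1): {2, 3, 4, 5}

The graph is bipartite with partition {1, 6, 7}, {2, 3, 4, 5}.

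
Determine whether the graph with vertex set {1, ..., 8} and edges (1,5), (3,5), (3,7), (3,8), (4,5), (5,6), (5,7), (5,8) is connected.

Step 1: Build adjacency list from edges:
  1: 5
  2: (none)
  3: 5, 7, 8
  4: 5
  5: 1, 3, 4, 6, 7, 8
  6: 5
  7: 3, 5
  8: 3, 5

Step 2: Run BFS/DFS from vertex 1:
  Visited: {1, 5, 3, 4, 6, 7, 8}
  Reached 7 of 8 vertices

Step 3: Only 7 of 8 vertices reached. Graph is disconnected.
Connected components: {1, 3, 4, 5, 6, 7, 8}, {2}
Answer: No, the graph is not connected (2 components).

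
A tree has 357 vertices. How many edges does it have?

A tree on n vertices always has exactly n - 1 edges.
For n = 357: edges = 357 - 1 = 356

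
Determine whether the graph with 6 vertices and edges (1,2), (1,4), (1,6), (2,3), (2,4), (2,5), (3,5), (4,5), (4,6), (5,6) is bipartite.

Step 1: Attempt 2-coloring using BFS:
  Start at vertex 1, assign color 0
  Color vertex 2 with color 1 (neighbor of 1)
  Color vertex 4 with color 1 (neighbor of 1)
  Color vertex 6 with color 1 (neighbor of 1)
  Color vertex 3 with color 0 (neighbor of 2)

Step 2: Conflict found! Vertices 2 and 4 are adjacent but have the same color.
This means the graph contains an odd cycle.

The graph is NOT bipartite.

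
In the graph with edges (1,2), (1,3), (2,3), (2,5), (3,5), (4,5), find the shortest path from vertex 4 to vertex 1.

Step 1: Build adjacency list:
  1: 2, 3
  2: 1, 3, 5
  3: 1, 2, 5
  4: 5
  5: 2, 3, 4

Step 2: BFS from vertex 4 to find shortest path to 1:
  vertex 5 reached at distance 1
  vertex 2 reached at distance 2
  vertex 3 reached at distance 2
  vertex 1 reached at distance 3

Step 3: Shortest path: 4 -> 5 -> 3 -> 1
Path length: 3 edges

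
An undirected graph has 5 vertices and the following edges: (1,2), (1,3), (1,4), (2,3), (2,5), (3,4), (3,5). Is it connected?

Step 1: Build adjacency list from edges:
  1: 2, 3, 4
  2: 1, 3, 5
  3: 1, 2, 4, 5
  4: 1, 3
  5: 2, 3

Step 2: Run BFS/DFS from vertex 1:
  Visited: {1, 2, 3, 4, 5}
  Reached 5 of 5 vertices

Step 3: All 5 vertices reached from vertex 1, so the graph is connected.
Answer: Yes, the graph is connected.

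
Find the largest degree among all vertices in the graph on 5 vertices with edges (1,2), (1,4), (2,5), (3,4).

Step 1: Count edges incident to each vertex:
  deg(1) = 2 (neighbors: 2, 4)
  deg(2) = 2 (neighbors: 1, 5)
  deg(3) = 1 (neighbors: 4)
  deg(4) = 2 (neighbors: 1, 3)
  deg(5) = 1 (neighbors: 2)

Step 2: Find maximum:
  max(2, 2, 1, 2, 1) = 2 (vertex 1)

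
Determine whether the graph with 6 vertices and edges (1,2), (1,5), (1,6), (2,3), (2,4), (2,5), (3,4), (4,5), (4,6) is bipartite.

Step 1: Attempt 2-coloring using BFS:
  Start at vertex 1, assign color 0
  Color vertex 2 with color 1 (neighbor of 1)
  Color vertex 5 with color 1 (neighbor of 1)
  Color vertex 6 with color 1 (neighbor of 1)
  Color vertex 3 with color 0 (neighbor of 2)
  Color vertex 4 with color 0 (neighbor of 2)

Step 2: Conflict found! Vertices 2 and 5 are adjacent but have the same color.
This means the graph contains an odd cycle.

The graph is NOT bipartite.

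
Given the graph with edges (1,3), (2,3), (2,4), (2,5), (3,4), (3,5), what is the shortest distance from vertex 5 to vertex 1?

Step 1: Build adjacency list:
  1: 3
  2: 3, 4, 5
  3: 1, 2, 4, 5
  4: 2, 3
  5: 2, 3

Step 2: BFS from vertex 5 to find shortest path to 1:
  vertex 2 reached at distance 1
  vertex 3 reached at distance 1
  vertex 4 reached at distance 2
  vertex 1 reached at distance 2

Step 3: Shortest path: 5 -> 3 -> 1
Path length: 2 edges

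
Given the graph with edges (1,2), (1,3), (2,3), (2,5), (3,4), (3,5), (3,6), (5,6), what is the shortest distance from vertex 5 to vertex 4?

Step 1: Build adjacency list:
  1: 2, 3
  2: 1, 3, 5
  3: 1, 2, 4, 5, 6
  4: 3
  5: 2, 3, 6
  6: 3, 5

Step 2: BFS from vertex 5 to find shortest path to 4:
  vertex 2 reached at distance 1
  vertex 3 reached at distance 1
  vertex 6 reached at distance 1
  vertex 1 reached at distance 2
  vertex 4 reached at distance 2

Step 3: Shortest path: 5 -> 3 -> 4
Path length: 2 edges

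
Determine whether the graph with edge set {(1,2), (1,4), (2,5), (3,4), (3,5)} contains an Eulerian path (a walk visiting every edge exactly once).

Step 1: Find the degree of each vertex:
  deg(1) = 2
  deg(2) = 2
  deg(3) = 2
  deg(4) = 2
  deg(5) = 2

Step 2: Count vertices with odd degree:
  All vertices have even degree (0 odd-degree vertices)

Step 3: Apply Euler's theorem:
  - Eulerian circuit exists iff graph is connected and all vertices have even degree
  - Eulerian path exists iff graph is connected and has 0 or 2 odd-degree vertices

Graph is connected with 0 odd-degree vertices.
Both Eulerian circuit and Eulerian path exist.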